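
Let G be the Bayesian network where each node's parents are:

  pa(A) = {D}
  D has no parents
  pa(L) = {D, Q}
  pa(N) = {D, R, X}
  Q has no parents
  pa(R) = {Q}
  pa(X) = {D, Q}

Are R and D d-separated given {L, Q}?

6 paths connect R and D; each must be blocked for d-separation to hold:
Path 1: R ← Q → L ← D
  Q is a fork here and Q is conditioned on, so the path is blocked at Q.
Path 2: R ← Q → X ← D
  Q is a fork here and Q is conditioned on, so the path is blocked at Q.
Path 3: R ← Q → X → N ← D
  Q is a fork here and Q is conditioned on, so the path is blocked at Q.
Path 4: R → N ← X ← Q → L ← D
  N is a collider here and neither N nor any of its descendants is conditioned on, so the collider stays closed — the path is blocked at N.
Path 5: R → N ← X ← D
  N is a collider here and neither N nor any of its descendants is conditioned on, so the collider stays closed — the path is blocked at N.
Path 6: R → N ← D
  N is a collider here and neither N nor any of its descendants is conditioned on, so the collider stays closed — the path is blocked at N.
Since every path is blocked, d-separation holds.

Yes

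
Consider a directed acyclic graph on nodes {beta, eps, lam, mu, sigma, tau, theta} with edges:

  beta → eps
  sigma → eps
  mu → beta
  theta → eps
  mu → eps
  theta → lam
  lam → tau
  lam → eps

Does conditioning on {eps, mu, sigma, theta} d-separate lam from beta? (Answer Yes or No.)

We examine all 4 paths between lam and beta:
  1. lam → eps ← beta — eps:collider[open] ⇒ active
  2. lam → eps ← mu → beta — eps:collider[open]; mu:fork[blocks] ⇒ blocked
  3. lam ← theta → eps ← beta — theta:fork[blocks]; eps:collider[open] ⇒ blocked
  4. lam ← theta → eps ← mu → beta — theta:fork[blocks]; eps:collider[open]; mu:fork[blocks] ⇒ blocked
Because an active path exists, lam and beta are not d-separated.

No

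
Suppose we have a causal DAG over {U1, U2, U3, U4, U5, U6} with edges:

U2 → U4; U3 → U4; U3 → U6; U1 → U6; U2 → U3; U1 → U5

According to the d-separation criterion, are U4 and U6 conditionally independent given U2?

No — U4 and U6 are not d-separated given {U2}.

We examine all 2 paths between U4 and U6:
Path 1: U4 ← U2 → U3 → U6
  U2 is a fork here and U2 is conditioned on, so the path is blocked at U2.
Path 2: U4 ← U3 → U6
  U3 is a fork and U3 is not conditioned on — no node blocks this path, so it is active.
Because an active path exists, U4 and U6 are not d-separated.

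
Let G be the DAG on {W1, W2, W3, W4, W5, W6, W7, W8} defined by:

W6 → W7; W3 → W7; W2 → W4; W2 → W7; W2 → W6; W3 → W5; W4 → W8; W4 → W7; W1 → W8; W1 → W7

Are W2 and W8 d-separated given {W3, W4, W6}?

Yes

We examine all 6 paths between W2 and W8:
  1. W2 → W6 → W7 ← W4 → W8 — W6:chain[blocks]; W7:collider[blocks]; W4:fork[blocks] ⇒ blocked
  2. W2 → W6 → W7 ← W1 → W8 — W6:chain[blocks]; W7:collider[blocks]; W1:fork[open] ⇒ blocked
  3. W2 → W4 → W8 — W4:chain[blocks] ⇒ blocked
  4. W2 → W4 → W7 ← W1 → W8 — W4:chain[blocks]; W7:collider[blocks]; W1:fork[open] ⇒ blocked
  5. W2 → W7 ← W4 → W8 — W7:collider[blocks]; W4:fork[blocks] ⇒ blocked
  6. W2 → W7 ← W1 → W8 — W7:collider[blocks]; W1:fork[open] ⇒ blocked
Since every path is blocked, d-separation holds.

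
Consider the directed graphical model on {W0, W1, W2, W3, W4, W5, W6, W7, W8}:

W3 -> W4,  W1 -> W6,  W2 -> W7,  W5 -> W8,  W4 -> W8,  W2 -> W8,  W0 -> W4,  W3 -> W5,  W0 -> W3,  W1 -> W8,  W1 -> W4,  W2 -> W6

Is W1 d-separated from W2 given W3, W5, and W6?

No — W1 and W2 are not d-separated given {W3, W5, W6}.

We examine all 5 paths between W1 and W2:
  1. W1 → W8 ← W2 — W8:collider[blocks] ⇒ blocked
  2. W1 → W4 → W8 ← W2 — W4:chain[open]; W8:collider[blocks] ⇒ blocked
  3. W1 → W4 ← W0 → W3 → W5 → W8 ← W2 — W4:collider[blocks]; W0:fork[open]; W3:chain[blocks]; W5:chain[blocks]; W8:collider[blocks] ⇒ blocked
  4. W1 → W4 ← W3 → W5 → W8 ← W2 — W4:collider[blocks]; W3:fork[blocks]; W5:chain[blocks]; W8:collider[blocks] ⇒ blocked
  5. W1 → W6 ← W2 — W6:collider[open] ⇒ active
Because an active path exists, W1 and W2 are not d-separated.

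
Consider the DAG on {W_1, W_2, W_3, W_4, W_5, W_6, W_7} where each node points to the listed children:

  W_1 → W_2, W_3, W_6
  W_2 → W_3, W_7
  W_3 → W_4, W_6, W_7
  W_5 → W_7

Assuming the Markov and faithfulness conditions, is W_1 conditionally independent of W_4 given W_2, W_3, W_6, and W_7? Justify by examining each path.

Enumerating the 4 paths from W_1 to W_4 and testing each for blocking by {W_2, W_3, W_6, W_7}:
Path 1: W_1 → W_6 ← W_3 → W_4
  W_3 is a fork here and W_3 is conditioned on, so the path is blocked at W_3.
Path 2: W_1 → W_2 → W_3 → W_4
  W_2 is a chain here and W_2 is conditioned on, so the path is blocked at W_2.
Path 3: W_1 → W_2 → W_7 ← W_3 → W_4
  W_2 is a chain here and W_2 is conditioned on, so the path is blocked at W_2.
Path 4: W_1 → W_3 → W_4
  W_3 is a chain here and W_3 is conditioned on, so the path is blocked at W_3.
All paths are blocked; W_1 ⊥ W_4 | {W_2, W_3, W_6, W_7} holds.

Yes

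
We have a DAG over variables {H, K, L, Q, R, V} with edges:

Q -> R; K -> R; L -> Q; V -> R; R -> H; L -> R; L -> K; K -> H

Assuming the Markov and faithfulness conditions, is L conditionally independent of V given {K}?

Yes — L and V are d-separated given {K}.

We examine all 4 paths between L and V:
Path 1: L → Q → R ← V
  R is a collider here and neither R nor any of its descendants is conditioned on, so the collider stays closed — the path is blocked at R.
Path 2: L → R ← V
  R is a collider here and neither R nor any of its descendants is conditioned on, so the collider stays closed — the path is blocked at R.
Path 3: L → K → H ← R ← V
  K is a chain here and K is conditioned on, so the path is blocked at K.
Path 4: L → K → R ← V
  K is a chain here and K is conditioned on, so the path is blocked at K.
Since every path is blocked, d-separation holds.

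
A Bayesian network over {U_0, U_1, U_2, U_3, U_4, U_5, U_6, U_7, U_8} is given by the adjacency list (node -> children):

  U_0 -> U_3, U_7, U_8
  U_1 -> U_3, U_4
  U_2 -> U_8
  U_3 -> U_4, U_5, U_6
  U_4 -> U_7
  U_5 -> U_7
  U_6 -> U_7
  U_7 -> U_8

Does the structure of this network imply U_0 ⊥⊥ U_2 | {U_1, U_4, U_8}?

Enumerating the 6 paths from U_0 to U_2 and testing each for blocking by {U_1, U_4, U_8}:
Path 1: U_0 → U_3 → U_6 → U_7 → U_8 ← U_2
  U_3 is a chain and U_3 is not conditioned on; U_6 is a chain and U_6 is not conditioned on; U_7 is a chain and U_7 is not conditioned on; U_8 is a collider and U_8 is conditioned on, which opens it — no node blocks this path, so it is active.
Path 2: U_0 → U_3 → U_4 → U_7 → U_8 ← U_2
  U_4 is a chain here and U_4 is conditioned on, so the path is blocked at U_4.
Path 3: U_0 → U_3 ← U_1 → U_4 → U_7 → U_8 ← U_2
  U_1 is a fork here and U_1 is conditioned on, so the path is blocked at U_1.
Path 4: U_0 → U_3 → U_5 → U_7 → U_8 ← U_2
  U_3 is a chain and U_3 is not conditioned on; U_5 is a chain and U_5 is not conditioned on; U_7 is a chain and U_7 is not conditioned on; U_8 is a collider and U_8 is conditioned on, which opens it — no node blocks this path, so it is active.
Path 5: U_0 → U_8 ← U_2
  U_8 is a collider and U_8 is conditioned on, which opens it — no node blocks this path, so it is active.
Path 6: U_0 → U_7 → U_8 ← U_2
  U_7 is a chain and U_7 is not conditioned on; U_8 is a collider and U_8 is conditioned on, which opens it — no node blocks this path, so it is active.
Since the path U_0 → U_3 → U_6 → U_7 → U_8 ← U_2 is active, U_0 and U_2 are not d-separated given {U_1, U_4, U_8}.

No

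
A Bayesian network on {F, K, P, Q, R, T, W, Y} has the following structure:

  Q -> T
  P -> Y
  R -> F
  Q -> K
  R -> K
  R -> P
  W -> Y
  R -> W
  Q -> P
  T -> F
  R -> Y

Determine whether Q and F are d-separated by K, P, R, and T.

Enumerating the 5 paths from Q to F and testing each for blocking by {K, P, R, T}:
Path 1: Q → T → F
  T is a chain here and T is conditioned on, so the path is blocked at T.
Path 2: Q → P → Y ← R → F
  P is a chain here and P is conditioned on, so the path is blocked at P.
Path 3: Q → P → Y ← W ← R → F
  P is a chain here and P is conditioned on, so the path is blocked at P.
Path 4: Q → P ← R → F
  R is a fork here and R is conditioned on, so the path is blocked at R.
Path 5: Q → K ← R → F
  R is a fork here and R is conditioned on, so the path is blocked at R.
Since every path is blocked, d-separation holds.

Yes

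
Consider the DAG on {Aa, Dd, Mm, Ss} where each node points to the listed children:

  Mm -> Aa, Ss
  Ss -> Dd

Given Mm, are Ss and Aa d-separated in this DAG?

There is one path between Ss and Aa:
  1. Ss ← Mm → Aa — Mm:fork[blocks] ⇒ blocked
Since every path is blocked, d-separation holds.

Yes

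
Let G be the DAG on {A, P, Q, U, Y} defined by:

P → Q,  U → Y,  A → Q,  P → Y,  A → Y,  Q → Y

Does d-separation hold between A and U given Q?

Yes

Enumerating the 3 paths from A to U and testing each for blocking by {Q}:
Path 1: A → Y ← U
  Y is a collider here and neither Y nor any of its descendants is conditioned on, so the collider stays closed — the path is blocked at Y.
Path 2: A → Q → Y ← U
  Q is a chain here and Q is conditioned on, so the path is blocked at Q.
Path 3: A → Q ← P → Y ← U
  Y is a collider here and neither Y nor any of its descendants is conditioned on, so the collider stays closed — the path is blocked at Y.
Since every path is blocked, d-separation holds.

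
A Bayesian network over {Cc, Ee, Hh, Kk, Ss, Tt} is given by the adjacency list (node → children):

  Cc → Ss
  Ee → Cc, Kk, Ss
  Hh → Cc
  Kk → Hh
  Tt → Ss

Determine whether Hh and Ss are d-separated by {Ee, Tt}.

Enumerating the 4 paths from Hh to Ss and testing each for blocking by {Ee, Tt}:
Path 1: Hh → Cc → Ss
  Cc is a chain and Cc is not conditioned on — no node blocks this path, so it is active.
Path 2: Hh → Cc ← Ee → Ss
  Cc is a collider here and neither Cc nor any of its descendants is conditioned on, so the collider stays closed — the path is blocked at Cc.
Path 3: Hh ← Kk ← Ee → Ss
  Ee is a fork here and Ee is conditioned on, so the path is blocked at Ee.
Path 4: Hh ← Kk ← Ee → Cc → Ss
  Ee is a fork here and Ee is conditioned on, so the path is blocked at Ee.
Because an active path exists, Hh and Ss are not d-separated.

No — Hh and Ss are not d-separated given {Ee, Tt}.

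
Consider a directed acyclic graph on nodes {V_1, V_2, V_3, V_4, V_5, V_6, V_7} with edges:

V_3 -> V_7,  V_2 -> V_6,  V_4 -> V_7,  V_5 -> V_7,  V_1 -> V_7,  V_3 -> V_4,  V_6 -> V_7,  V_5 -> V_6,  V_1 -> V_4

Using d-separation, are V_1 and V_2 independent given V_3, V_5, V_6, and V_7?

6 paths connect V_1 and V_2; each must be blocked for d-separation to hold:
Path 1: V_1 → V_4 ← V_3 → V_7 ← V_5 → V_6 ← V_2
  V_3 is a fork here and V_3 is conditioned on, so the path is blocked at V_3.
Path 2: V_1 → V_4 ← V_3 → V_7 ← V_6 ← V_2
  V_3 is a fork here and V_3 is conditioned on, so the path is blocked at V_3.
Path 3: V_1 → V_4 → V_7 ← V_5 → V_6 ← V_2
  V_5 is a fork here and V_5 is conditioned on, so the path is blocked at V_5.
Path 4: V_1 → V_4 → V_7 ← V_6 ← V_2
  V_6 is a chain here and V_6 is conditioned on, so the path is blocked at V_6.
Path 5: V_1 → V_7 ← V_5 → V_6 ← V_2
  V_5 is a fork here and V_5 is conditioned on, so the path is blocked at V_5.
Path 6: V_1 → V_7 ← V_6 ← V_2
  V_6 is a chain here and V_6 is conditioned on, so the path is blocked at V_6.
Every path is blocked, so V_1 and V_2 are d-separated given {V_3, V_5, V_6, V_7}.

Yes — V_1 and V_2 are d-separated given {V_3, V_5, V_6, V_7}.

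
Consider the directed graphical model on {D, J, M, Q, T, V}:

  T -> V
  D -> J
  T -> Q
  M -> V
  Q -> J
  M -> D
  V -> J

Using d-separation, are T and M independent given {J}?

No

Enumerating the 4 paths from T to M and testing each for blocking by {J}:
  1. T → Q → J ← V ← M — Q:chain[open]; J:collider[open]; V:chain[open] ⇒ active
  2. T → Q → J ← D ← M — Q:chain[open]; J:collider[open]; D:chain[open] ⇒ active
  3. T → V ← M — V:collider[open] ⇒ active
  4. T → V → J ← D ← M — V:chain[open]; J:collider[open]; D:chain[open] ⇒ active
At least one path is unblocked, so d-separation fails.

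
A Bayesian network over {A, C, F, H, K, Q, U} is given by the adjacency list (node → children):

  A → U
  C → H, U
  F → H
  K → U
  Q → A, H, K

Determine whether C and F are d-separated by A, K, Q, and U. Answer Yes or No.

Yes

We examine all 3 paths between C and F:
  1. C → U ← A ← Q → H ← F — U:collider[open]; A:chain[blocks]; Q:fork[blocks]; H:collider[blocks] ⇒ blocked
  2. C → U ← K ← Q → H ← F — U:collider[open]; K:chain[blocks]; Q:fork[blocks]; H:collider[blocks] ⇒ blocked
  3. C → H ← F — H:collider[blocks] ⇒ blocked
Since every path is blocked, d-separation holds.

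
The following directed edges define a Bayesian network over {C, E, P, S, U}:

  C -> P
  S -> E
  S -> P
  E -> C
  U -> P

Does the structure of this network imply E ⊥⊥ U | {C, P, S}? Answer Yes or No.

Yes

We examine all 2 paths between E and U:
Path 1: E ← S → P ← U
  S is a fork here and S is conditioned on, so the path is blocked at S.
Path 2: E → C → P ← U
  C is a chain here and C is conditioned on, so the path is blocked at C.
Every path is blocked, so E and U are d-separated given {C, P, S}.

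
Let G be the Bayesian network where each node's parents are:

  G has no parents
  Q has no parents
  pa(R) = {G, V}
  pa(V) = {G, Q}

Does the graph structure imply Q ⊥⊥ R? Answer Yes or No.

No

2 paths connect Q and R; each must be blocked for d-separation to hold:
Path 1: Q → V ← G → R
  V is a collider here and neither V nor any of its descendants is conditioned on, so the collider stays closed — the path is blocked at V.
Path 2: Q → V → R
  V is a chain and V is not conditioned on — no node blocks this path, so it is active.
Because an active path exists, Q and R are not d-separated.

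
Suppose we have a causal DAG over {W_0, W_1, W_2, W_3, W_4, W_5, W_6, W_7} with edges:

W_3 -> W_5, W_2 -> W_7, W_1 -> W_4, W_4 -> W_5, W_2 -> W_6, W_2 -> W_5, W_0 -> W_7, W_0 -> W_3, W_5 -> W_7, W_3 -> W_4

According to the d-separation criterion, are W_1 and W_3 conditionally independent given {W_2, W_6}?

Yes — W_1 and W_3 are d-separated given {W_2, W_6}.

Enumerating the 4 paths from W_1 to W_3 and testing each for blocking by {W_2, W_6}:
  1. W_1 → W_4 → W_5 ← W_2 → W_7 ← W_0 → W_3 — W_4:chain[open]; W_5:collider[blocks]; W_2:fork[blocks]; W_7:collider[blocks]; W_0:fork[open] ⇒ blocked
  2. W_1 → W_4 → W_5 → W_7 ← W_0 → W_3 — W_4:chain[open]; W_5:chain[open]; W_7:collider[blocks]; W_0:fork[open] ⇒ blocked
  3. W_1 → W_4 → W_5 ← W_3 — W_4:chain[open]; W_5:collider[blocks] ⇒ blocked
  4. W_1 → W_4 ← W_3 — W_4:collider[blocks] ⇒ blocked
All paths are blocked; W_1 ⊥ W_3 | {W_2, W_6} holds.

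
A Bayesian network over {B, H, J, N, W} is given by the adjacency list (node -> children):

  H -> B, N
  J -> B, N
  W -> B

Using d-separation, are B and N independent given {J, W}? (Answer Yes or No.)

No

We examine all 2 paths between B and N:
Path 1: B ← H → N
  H is a fork and H is not conditioned on — no node blocks this path, so it is active.
Path 2: B ← J → N
  J is a fork here and J is conditioned on, so the path is blocked at J.
Because an active path exists, B and N are not d-separated.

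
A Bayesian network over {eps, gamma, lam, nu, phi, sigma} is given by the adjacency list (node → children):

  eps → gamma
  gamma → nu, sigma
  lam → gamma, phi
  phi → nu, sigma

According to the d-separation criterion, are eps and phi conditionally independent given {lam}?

Yes — eps and phi are d-separated given {lam}.

3 paths connect eps and phi; each must be blocked for d-separation to hold:
  1. eps → gamma → sigma ← phi — gamma:chain[open]; sigma:collider[blocks] ⇒ blocked
  2. eps → gamma → nu ← phi — gamma:chain[open]; nu:collider[blocks] ⇒ blocked
  3. eps → gamma ← lam → phi — gamma:collider[blocks]; lam:fork[blocks] ⇒ blocked
All paths are blocked; eps ⊥ phi | {lam} holds.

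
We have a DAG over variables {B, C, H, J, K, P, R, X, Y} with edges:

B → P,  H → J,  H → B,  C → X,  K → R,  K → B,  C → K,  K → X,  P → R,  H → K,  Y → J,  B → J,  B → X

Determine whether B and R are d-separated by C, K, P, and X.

Yes

Enumerating the 6 paths from B to R and testing each for blocking by {C, K, P, X}:
  1. B ← H → K → R — H:fork[open]; K:chain[blocks] ⇒ blocked
  2. B ← K → R — K:fork[blocks] ⇒ blocked
  3. B → P → R — P:chain[blocks] ⇒ blocked
  4. B → X ← C → K → R — X:collider[open]; C:fork[blocks]; K:chain[blocks] ⇒ blocked
  5. B → X ← K → R — X:collider[open]; K:fork[blocks] ⇒ blocked
  6. B → J ← H → K → R — J:collider[blocks]; H:fork[open]; K:chain[blocks] ⇒ blocked
Since every path is blocked, d-separation holds.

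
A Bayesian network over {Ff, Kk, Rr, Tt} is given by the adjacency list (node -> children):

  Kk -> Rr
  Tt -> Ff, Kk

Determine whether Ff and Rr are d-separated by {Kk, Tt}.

Yes

Only one path connects Ff and Rr:
  1. Ff ← Tt → Kk → Rr — Tt:fork[blocks]; Kk:chain[blocks] ⇒ blocked
Every path is blocked, so Ff and Rr are d-separated given {Kk, Tt}.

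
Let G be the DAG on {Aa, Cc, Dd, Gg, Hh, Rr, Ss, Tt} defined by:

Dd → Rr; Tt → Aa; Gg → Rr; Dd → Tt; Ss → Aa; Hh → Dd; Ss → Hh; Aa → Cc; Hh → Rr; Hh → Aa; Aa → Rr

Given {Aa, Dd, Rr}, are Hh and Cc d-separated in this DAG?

6 paths connect Hh and Cc; each must be blocked for d-separation to hold:
Path 1: Hh → Dd → Tt → Aa → Cc
  Dd is a chain here and Dd is conditioned on, so the path is blocked at Dd.
Path 2: Hh → Dd → Rr ← Aa → Cc
  Dd is a chain here and Dd is conditioned on, so the path is blocked at Dd.
Path 3: Hh → Aa → Cc
  Aa is a chain here and Aa is conditioned on, so the path is blocked at Aa.
Path 4: Hh ← Ss → Aa → Cc
  Aa is a chain here and Aa is conditioned on, so the path is blocked at Aa.
Path 5: Hh → Rr ← Dd → Tt → Aa → Cc
  Dd is a fork here and Dd is conditioned on, so the path is blocked at Dd.
Path 6: Hh → Rr ← Aa → Cc
  Aa is a fork here and Aa is conditioned on, so the path is blocked at Aa.
All paths are blocked; Hh ⊥ Cc | {Aa, Dd, Rr} holds.

Yes — Hh and Cc are d-separated given {Aa, Dd, Rr}.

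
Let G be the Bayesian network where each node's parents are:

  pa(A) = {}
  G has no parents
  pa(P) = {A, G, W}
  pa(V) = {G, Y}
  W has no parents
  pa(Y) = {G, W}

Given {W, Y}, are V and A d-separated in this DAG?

Yes

4 paths connect V and A; each must be blocked for d-separation to hold:
Path 1: V ← G → P ← A
  P is a collider here and neither P nor any of its descendants is conditioned on, so the collider stays closed — the path is blocked at P.
Path 2: V ← G → Y ← W → P ← A
  W is a fork here and W is conditioned on, so the path is blocked at W.
Path 3: V ← Y ← G → P ← A
  Y is a chain here and Y is conditioned on, so the path is blocked at Y.
Path 4: V ← Y ← W → P ← A
  Y is a chain here and Y is conditioned on, so the path is blocked at Y.
All paths are blocked; V ⊥ A | {W, Y} holds.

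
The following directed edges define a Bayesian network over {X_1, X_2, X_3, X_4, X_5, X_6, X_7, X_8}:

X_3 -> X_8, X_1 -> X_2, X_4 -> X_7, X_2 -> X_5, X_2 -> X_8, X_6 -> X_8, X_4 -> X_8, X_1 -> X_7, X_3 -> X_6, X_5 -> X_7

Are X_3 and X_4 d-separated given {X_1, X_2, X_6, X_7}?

There are 6 undirected paths between X_3 and X_4; checking each against the conditioning set {X_1, X_2, X_6, X_7}:
  1. X_3 → X_8 ← X_4 — X_8:collider[blocks] ⇒ blocked
  2. X_3 → X_8 ← X_2 → X_5 → X_7 ← X_4 — X_8:collider[blocks]; X_2:fork[blocks]; X_5:chain[open]; X_7:collider[open] ⇒ blocked
  3. X_3 → X_8 ← X_2 ← X_1 → X_7 ← X_4 — X_8:collider[blocks]; X_2:chain[blocks]; X_1:fork[blocks]; X_7:collider[open] ⇒ blocked
  4. X_3 → X_6 → X_8 ← X_4 — X_6:chain[blocks]; X_8:collider[blocks] ⇒ blocked
  5. X_3 → X_6 → X_8 ← X_2 → X_5 → X_7 ← X_4 — X_6:chain[blocks]; X_8:collider[blocks]; X_2:fork[blocks]; X_5:chain[open]; X_7:collider[open] ⇒ blocked
  6. X_3 → X_6 → X_8 ← X_2 ← X_1 → X_7 ← X_4 — X_6:chain[blocks]; X_8:collider[blocks]; X_2:chain[blocks]; X_1:fork[blocks]; X_7:collider[open] ⇒ blocked
All paths are blocked; X_3 ⊥ X_4 | {X_1, X_2, X_6, X_7} holds.

Yes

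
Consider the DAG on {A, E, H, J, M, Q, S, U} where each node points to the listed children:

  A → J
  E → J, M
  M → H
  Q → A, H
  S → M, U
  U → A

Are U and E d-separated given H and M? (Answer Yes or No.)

We examine all 4 paths between U and E:
Path 1: U → A ← Q → H ← M ← E
  A is a collider here and neither A nor any of its descendants is conditioned on, so the collider stays closed — the path is blocked at A.
Path 2: U → A → J ← E
  J is a collider here and neither J nor any of its descendants is conditioned on, so the collider stays closed — the path is blocked at J.
Path 3: U ← S → M → H ← Q → A → J ← E
  M is a chain here and M is conditioned on, so the path is blocked at M.
Path 4: U ← S → M ← E
  S is a fork and S is not conditioned on; M is a collider and M is conditioned on, which opens it — no node blocks this path, so it is active.
At least one path is unblocked, so d-separation fails.

No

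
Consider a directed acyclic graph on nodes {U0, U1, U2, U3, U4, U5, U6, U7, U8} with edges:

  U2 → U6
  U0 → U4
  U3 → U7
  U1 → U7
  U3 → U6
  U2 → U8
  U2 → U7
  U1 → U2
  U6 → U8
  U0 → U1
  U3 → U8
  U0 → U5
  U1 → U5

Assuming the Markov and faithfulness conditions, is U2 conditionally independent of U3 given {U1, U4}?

Yes

6 paths connect U2 and U3; each must be blocked for d-separation to hold:
Path 1: U2 → U6 → U8 ← U3
  U8 is a collider here and neither U8 nor any of its descendants is conditioned on, so the collider stays closed — the path is blocked at U8.
Path 2: U2 → U6 ← U3
  U6 is a collider here and neither U6 nor any of its descendants is conditioned on, so the collider stays closed — the path is blocked at U6.
Path 3: U2 → U7 ← U3
  U7 is a collider here and neither U7 nor any of its descendants is conditioned on, so the collider stays closed — the path is blocked at U7.
Path 4: U2 ← U1 → U7 ← U3
  U1 is a fork here and U1 is conditioned on, so the path is blocked at U1.
Path 5: U2 → U8 ← U6 ← U3
  U8 is a collider here and neither U8 nor any of its descendants is conditioned on, so the collider stays closed — the path is blocked at U8.
Path 6: U2 → U8 ← U3
  U8 is a collider here and neither U8 nor any of its descendants is conditioned on, so the collider stays closed — the path is blocked at U8.
Every path is blocked, so U2 and U3 are d-separated given {U1, U4}.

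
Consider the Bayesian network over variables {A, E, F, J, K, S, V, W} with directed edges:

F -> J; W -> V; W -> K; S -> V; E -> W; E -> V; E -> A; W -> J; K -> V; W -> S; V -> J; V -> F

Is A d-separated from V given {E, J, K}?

Yes

We examine all 6 paths between A and V:
  1. A ← E → W → J ← V — E:fork[blocks]; W:chain[open]; J:collider[open] ⇒ blocked
  2. A ← E → W → J ← F ← V — E:fork[blocks]; W:chain[open]; J:collider[open]; F:chain[open] ⇒ blocked
  3. A ← E → W → S → V — E:fork[blocks]; W:chain[open]; S:chain[open] ⇒ blocked
  4. A ← E → W → V — E:fork[blocks]; W:chain[open] ⇒ blocked
  5. A ← E → W → K → V — E:fork[blocks]; W:chain[open]; K:chain[blocks] ⇒ blocked
  6. A ← E → V — E:fork[blocks] ⇒ blocked
All paths are blocked; A ⊥ V | {E, J, K} holds.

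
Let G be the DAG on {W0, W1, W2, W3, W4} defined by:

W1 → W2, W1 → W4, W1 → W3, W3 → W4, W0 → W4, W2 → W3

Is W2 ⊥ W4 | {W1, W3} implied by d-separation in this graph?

Yes

4 paths connect W2 and W4; each must be blocked for d-separation to hold:
  1. W2 → W3 ← W1 → W4 — W3:collider[open]; W1:fork[blocks] ⇒ blocked
  2. W2 → W3 → W4 — W3:chain[blocks] ⇒ blocked
  3. W2 ← W1 → W3 → W4 — W1:fork[blocks]; W3:chain[blocks] ⇒ blocked
  4. W2 ← W1 → W4 — W1:fork[blocks] ⇒ blocked
All paths are blocked; W2 ⊥ W4 | {W1, W3} holds.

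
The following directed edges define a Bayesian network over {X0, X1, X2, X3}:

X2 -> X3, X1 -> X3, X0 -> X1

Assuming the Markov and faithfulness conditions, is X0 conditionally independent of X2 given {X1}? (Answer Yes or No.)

Yes

The only undirected path from X0 to X2 is:
Path 1: X0 → X1 → X3 ← X2
  X1 is a chain here and X1 is conditioned on, so the path is blocked at X1.
All paths are blocked; X0 ⊥ X2 | {X1} holds.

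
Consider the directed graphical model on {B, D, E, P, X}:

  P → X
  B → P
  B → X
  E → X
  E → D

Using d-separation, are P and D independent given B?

Yes — P and D are d-separated given {B}.

There are 2 undirected paths between P and D; checking each against the conditioning set {B}:
Path 1: P ← B → X ← E → D
  B is a fork here and B is conditioned on, so the path is blocked at B.
Path 2: P → X ← E → D
  X is a collider here and neither X nor any of its descendants is conditioned on, so the collider stays closed — the path is blocked at X.
All paths are blocked; P ⊥ D | {B} holds.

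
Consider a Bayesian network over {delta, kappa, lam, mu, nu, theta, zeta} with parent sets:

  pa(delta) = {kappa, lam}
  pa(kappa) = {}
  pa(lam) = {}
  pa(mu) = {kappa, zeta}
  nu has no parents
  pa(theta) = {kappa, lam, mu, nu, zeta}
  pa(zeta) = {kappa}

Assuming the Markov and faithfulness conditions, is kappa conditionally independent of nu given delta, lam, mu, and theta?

We examine all 6 paths between kappa and nu:
Path 1: kappa → delta ← lam → theta ← nu
  lam is a fork here and lam is conditioned on, so the path is blocked at lam.
Path 2: kappa → zeta → theta ← nu
  zeta is a chain and zeta is not conditioned on; theta is a collider and theta is conditioned on, which opens it — no node blocks this path, so it is active.
Path 3: kappa → zeta → mu → theta ← nu
  mu is a chain here and mu is conditioned on, so the path is blocked at mu.
Path 4: kappa → theta ← nu
  theta is a collider and theta is conditioned on, which opens it — no node blocks this path, so it is active.
Path 5: kappa → mu ← zeta → theta ← nu
  mu is a collider and mu is conditioned on, which opens it; zeta is a fork and zeta is not conditioned on; theta is a collider and theta is conditioned on, which opens it — no node blocks this path, so it is active.
Path 6: kappa → mu → theta ← nu
  mu is a chain here and mu is conditioned on, so the path is blocked at mu.
Since the path kappa → zeta → theta ← nu is active, kappa and nu are not d-separated given {delta, lam, mu, theta}.

No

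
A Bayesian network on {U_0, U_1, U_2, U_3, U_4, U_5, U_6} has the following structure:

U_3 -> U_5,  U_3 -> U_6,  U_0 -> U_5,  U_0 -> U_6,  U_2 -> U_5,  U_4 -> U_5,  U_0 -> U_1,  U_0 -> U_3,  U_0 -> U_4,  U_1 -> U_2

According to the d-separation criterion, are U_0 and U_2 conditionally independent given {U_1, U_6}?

Yes

There are 5 undirected paths between U_0 and U_2; checking each against the conditioning set {U_1, U_6}:
Path 1: U_0 → U_6 ← U_3 → U_5 ← U_2
  U_5 is a collider here and neither U_5 nor any of its descendants is conditioned on, so the collider stays closed — the path is blocked at U_5.
Path 2: U_0 → U_1 → U_2
  U_1 is a chain here and U_1 is conditioned on, so the path is blocked at U_1.
Path 3: U_0 → U_5 ← U_2
  U_5 is a collider here and neither U_5 nor any of its descendants is conditioned on, so the collider stays closed — the path is blocked at U_5.
Path 4: U_0 → U_4 → U_5 ← U_2
  U_5 is a collider here and neither U_5 nor any of its descendants is conditioned on, so the collider stays closed — the path is blocked at U_5.
Path 5: U_0 → U_3 → U_5 ← U_2
  U_5 is a collider here and neither U_5 nor any of its descendants is conditioned on, so the collider stays closed — the path is blocked at U_5.
All paths are blocked; U_0 ⊥ U_2 | {U_1, U_6} holds.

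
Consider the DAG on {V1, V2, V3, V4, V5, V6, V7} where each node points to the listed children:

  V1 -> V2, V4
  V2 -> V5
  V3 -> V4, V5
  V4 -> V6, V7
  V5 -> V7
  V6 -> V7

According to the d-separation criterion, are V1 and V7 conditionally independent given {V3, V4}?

No — V1 and V7 are not d-separated given {V3, V4}.

There are 6 undirected paths between V1 and V7; checking each against the conditioning set {V3, V4}:
  1. V1 → V4 → V6 → V7 — V4:chain[blocks]; V6:chain[open] ⇒ blocked
  2. V1 → V4 → V7 — V4:chain[blocks] ⇒ blocked
  3. V1 → V4 ← V3 → V5 → V7 — V4:collider[open]; V3:fork[blocks]; V5:chain[open] ⇒ blocked
  4. V1 → V2 → V5 → V7 — V2:chain[open]; V5:chain[open] ⇒ active
  5. V1 → V2 → V5 ← V3 → V4 → V6 → V7 — V2:chain[open]; V5:collider[blocks]; V3:fork[blocks]; V4:chain[blocks]; V6:chain[open] ⇒ blocked
  6. V1 → V2 → V5 ← V3 → V4 → V7 — V2:chain[open]; V5:collider[blocks]; V3:fork[blocks]; V4:chain[blocks] ⇒ blocked
Because an active path exists, V1 and V7 are not d-separated.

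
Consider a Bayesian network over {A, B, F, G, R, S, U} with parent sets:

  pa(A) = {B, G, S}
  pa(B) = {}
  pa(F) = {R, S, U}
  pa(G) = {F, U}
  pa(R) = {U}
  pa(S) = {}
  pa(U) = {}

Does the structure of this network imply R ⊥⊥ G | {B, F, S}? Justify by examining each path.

No

We examine all 6 paths between R and G:
Path 1: R ← U → G
  U is a fork and U is not conditioned on — no node blocks this path, so it is active.
Path 2: R ← U → F → G
  F is a chain here and F is conditioned on, so the path is blocked at F.
Path 3: R ← U → F ← S → A ← G
  S is a fork here and S is conditioned on, so the path is blocked at S.
Path 4: R → F ← U → G
  F is a collider and F is conditioned on, which opens it; U is a fork and U is not conditioned on — no node blocks this path, so it is active.
Path 5: R → F → G
  F is a chain here and F is conditioned on, so the path is blocked at F.
Path 6: R → F ← S → A ← G
  S is a fork here and S is conditioned on, so the path is blocked at S.
At least one path is unblocked, so d-separation fails.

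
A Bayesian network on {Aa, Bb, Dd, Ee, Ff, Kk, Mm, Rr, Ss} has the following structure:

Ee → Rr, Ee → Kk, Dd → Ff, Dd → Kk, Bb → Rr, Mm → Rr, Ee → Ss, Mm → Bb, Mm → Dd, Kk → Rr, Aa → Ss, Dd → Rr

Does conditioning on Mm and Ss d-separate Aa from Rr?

Enumerating the 5 paths from Aa to Rr and testing each for blocking by {Mm, Ss}:
  1. Aa → Ss ← Ee → Kk ← Dd ← Mm → Bb → Rr — Ss:collider[open]; Ee:fork[open]; Kk:collider[blocks]; Dd:chain[open]; Mm:fork[blocks]; Bb:chain[open] ⇒ blocked
  2. Aa → Ss ← Ee → Kk ← Dd ← Mm → Rr — Ss:collider[open]; Ee:fork[open]; Kk:collider[blocks]; Dd:chain[open]; Mm:fork[blocks] ⇒ blocked
  3. Aa → Ss ← Ee → Kk ← Dd → Rr — Ss:collider[open]; Ee:fork[open]; Kk:collider[blocks]; Dd:fork[open] ⇒ blocked
  4. Aa → Ss ← Ee → Kk → Rr — Ss:collider[open]; Ee:fork[open]; Kk:chain[open] ⇒ active
  5. Aa → Ss ← Ee → Rr — Ss:collider[open]; Ee:fork[open] ⇒ active
Because an active path exists, Aa and Rr are not d-separated.

No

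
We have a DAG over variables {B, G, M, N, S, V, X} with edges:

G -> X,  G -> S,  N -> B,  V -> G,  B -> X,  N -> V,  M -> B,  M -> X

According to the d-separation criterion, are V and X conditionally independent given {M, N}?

No

There are 3 undirected paths between V and X; checking each against the conditioning set {M, N}:
Path 1: V ← N → B → X
  N is a fork here and N is conditioned on, so the path is blocked at N.
Path 2: V ← N → B ← M → X
  N is a fork here and N is conditioned on, so the path is blocked at N.
Path 3: V → G → X
  G is a chain and G is not conditioned on — no node blocks this path, so it is active.
Since the path V → G → X is active, V and X are not d-separated given {M, N}.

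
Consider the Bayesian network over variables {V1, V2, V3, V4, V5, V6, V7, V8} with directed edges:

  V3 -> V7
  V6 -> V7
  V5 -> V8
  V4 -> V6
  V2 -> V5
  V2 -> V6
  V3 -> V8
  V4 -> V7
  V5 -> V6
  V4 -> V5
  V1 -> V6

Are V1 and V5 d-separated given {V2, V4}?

Yes

We examine all 6 paths between V1 and V5:
Path 1: V1 → V6 ← V2 → V5
  V6 is a collider here and neither V6 nor any of its descendants is conditioned on, so the collider stays closed — the path is blocked at V6.
Path 2: V1 → V6 ← V5
  V6 is a collider here and neither V6 nor any of its descendants is conditioned on, so the collider stays closed — the path is blocked at V6.
Path 3: V1 → V6 → V7 ← V3 → V8 ← V5
  V7 is a collider here and neither V7 nor any of its descendants is conditioned on, so the collider stays closed — the path is blocked at V7.
Path 4: V1 → V6 → V7 ← V4 → V5
  V7 is a collider here and neither V7 nor any of its descendants is conditioned on, so the collider stays closed — the path is blocked at V7.
Path 5: V1 → V6 ← V4 → V5
  V6 is a collider here and neither V6 nor any of its descendants is conditioned on, so the collider stays closed — the path is blocked at V6.
Path 6: V1 → V6 ← V4 → V7 ← V3 → V8 ← V5
  V6 is a collider here and neither V6 nor any of its descendants is conditioned on, so the collider stays closed — the path is blocked at V6.
Since every path is blocked, d-separation holds.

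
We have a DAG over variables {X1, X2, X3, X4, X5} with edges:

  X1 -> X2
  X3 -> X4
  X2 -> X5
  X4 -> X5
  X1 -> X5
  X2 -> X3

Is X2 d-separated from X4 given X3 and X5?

3 paths connect X2 and X4; each must be blocked for d-separation to hold:
Path 1: X2 → X5 ← X4
  X5 is a collider and X5 is conditioned on, which opens it — no node blocks this path, so it is active.
Path 2: X2 ← X1 → X5 ← X4
  X1 is a fork and X1 is not conditioned on; X5 is a collider and X5 is conditioned on, which opens it — no node blocks this path, so it is active.
Path 3: X2 → X3 → X4
  X3 is a chain here and X3 is conditioned on, so the path is blocked at X3.
Because an active path exists, X2 and X4 are not d-separated.

No — X2 and X4 are not d-separated given {X3, X5}.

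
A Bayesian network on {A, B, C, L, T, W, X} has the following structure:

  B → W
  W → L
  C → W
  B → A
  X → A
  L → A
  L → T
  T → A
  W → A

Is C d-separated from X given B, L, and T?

Yes — C and X are d-separated given {B, L, T}.

4 paths connect C and X; each must be blocked for d-separation to hold:
Path 1: C → W → L → T → A ← X
  L is a chain here and L is conditioned on, so the path is blocked at L.
Path 2: C → W → L → A ← X
  L is a chain here and L is conditioned on, so the path is blocked at L.
Path 3: C → W → A ← X
  A is a collider here and neither A nor any of its descendants is conditioned on, so the collider stays closed — the path is blocked at A.
Path 4: C → W ← B → A ← X
  B is a fork here and B is conditioned on, so the path is blocked at B.
Since every path is blocked, d-separation holds.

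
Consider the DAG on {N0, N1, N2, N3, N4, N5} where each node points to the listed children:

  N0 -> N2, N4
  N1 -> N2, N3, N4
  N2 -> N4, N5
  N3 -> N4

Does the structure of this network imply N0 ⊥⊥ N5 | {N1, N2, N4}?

Yes

Enumerating the 4 paths from N0 to N5 and testing each for blocking by {N1, N2, N4}:
Path 1: N0 → N2 → N5
  N2 is a chain here and N2 is conditioned on, so the path is blocked at N2.
Path 2: N0 → N4 ← N3 ← N1 → N2 → N5
  N1 is a fork here and N1 is conditioned on, so the path is blocked at N1.
Path 3: N0 → N4 ← N2 → N5
  N2 is a fork here and N2 is conditioned on, so the path is blocked at N2.
Path 4: N0 → N4 ← N1 → N2 → N5
  N1 is a fork here and N1 is conditioned on, so the path is blocked at N1.
Since every path is blocked, d-separation holds.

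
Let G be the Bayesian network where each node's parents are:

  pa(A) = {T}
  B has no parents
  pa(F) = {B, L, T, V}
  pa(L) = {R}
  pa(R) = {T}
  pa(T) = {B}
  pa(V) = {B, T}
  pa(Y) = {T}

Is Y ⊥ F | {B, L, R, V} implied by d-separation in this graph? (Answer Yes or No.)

No — Y and F are not d-separated given {B, L, R, V}.

Enumerating the 6 paths from Y to F and testing each for blocking by {B, L, R, V}:
  1. Y ← T ← B → V → F — T:chain[open]; B:fork[blocks]; V:chain[blocks] ⇒ blocked
  2. Y ← T ← B → F — T:chain[open]; B:fork[blocks] ⇒ blocked
  3. Y ← T → V ← B → F — T:fork[open]; V:collider[open]; B:fork[blocks] ⇒ blocked
  4. Y ← T → V → F — T:fork[open]; V:chain[blocks] ⇒ blocked
  5. Y ← T → F — T:fork[open] ⇒ active
  6. Y ← T → R → L → F — T:fork[open]; R:chain[blocks]; L:chain[blocks] ⇒ blocked
Because an active path exists, Y and F are not d-separated.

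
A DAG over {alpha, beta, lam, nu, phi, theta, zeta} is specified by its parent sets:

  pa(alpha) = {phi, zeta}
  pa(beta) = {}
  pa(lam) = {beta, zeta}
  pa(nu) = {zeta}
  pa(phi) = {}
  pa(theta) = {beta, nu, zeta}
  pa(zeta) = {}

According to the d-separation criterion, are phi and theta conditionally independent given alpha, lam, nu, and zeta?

There are 3 undirected paths between phi and theta; checking each against the conditioning set {alpha, lam, nu, zeta}:
Path 1: phi → alpha ← zeta → lam ← beta → theta
  zeta is a fork here and zeta is conditioned on, so the path is blocked at zeta.
Path 2: phi → alpha ← zeta → theta
  zeta is a fork here and zeta is conditioned on, so the path is blocked at zeta.
Path 3: phi → alpha ← zeta → nu → theta
  zeta is a fork here and zeta is conditioned on, so the path is blocked at zeta.
Since every path is blocked, d-separation holds.

Yes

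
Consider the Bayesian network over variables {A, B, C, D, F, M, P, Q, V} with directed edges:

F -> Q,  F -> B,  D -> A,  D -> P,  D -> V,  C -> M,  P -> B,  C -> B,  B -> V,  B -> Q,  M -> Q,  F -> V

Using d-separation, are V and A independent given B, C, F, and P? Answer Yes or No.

5 paths connect V and A; each must be blocked for d-separation to hold:
  1. V ← F → Q ← M ← C → B ← P ← D → A — F:fork[blocks]; Q:collider[blocks]; M:chain[open]; C:fork[blocks]; B:collider[open]; P:chain[blocks]; D:fork[open] ⇒ blocked
  2. V ← F → Q ← B ← P ← D → A — F:fork[blocks]; Q:collider[blocks]; B:chain[blocks]; P:chain[blocks]; D:fork[open] ⇒ blocked
  3. V ← F → B ← P ← D → A — F:fork[blocks]; B:collider[open]; P:chain[blocks]; D:fork[open] ⇒ blocked
  4. V ← B ← P ← D → A — B:chain[blocks]; P:chain[blocks]; D:fork[open] ⇒ blocked
  5. V ← D → A — D:fork[open] ⇒ active
Because an active path exists, V and A are not d-separated.

No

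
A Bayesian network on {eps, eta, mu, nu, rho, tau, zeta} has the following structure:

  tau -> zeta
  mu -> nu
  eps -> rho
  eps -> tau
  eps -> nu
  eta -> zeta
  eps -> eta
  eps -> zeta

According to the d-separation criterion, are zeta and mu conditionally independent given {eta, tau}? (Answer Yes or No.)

Yes — zeta and mu are d-separated given {eta, tau}.

3 paths connect zeta and mu; each must be blocked for d-separation to hold:
  1. zeta ← tau ← eps → nu ← mu — tau:chain[blocks]; eps:fork[open]; nu:collider[blocks] ⇒ blocked
  2. zeta ← eta ← eps → nu ← mu — eta:chain[blocks]; eps:fork[open]; nu:collider[blocks] ⇒ blocked
  3. zeta ← eps → nu ← mu — eps:fork[open]; nu:collider[blocks] ⇒ blocked
All paths are blocked; zeta ⊥ mu | {eta, tau} holds.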